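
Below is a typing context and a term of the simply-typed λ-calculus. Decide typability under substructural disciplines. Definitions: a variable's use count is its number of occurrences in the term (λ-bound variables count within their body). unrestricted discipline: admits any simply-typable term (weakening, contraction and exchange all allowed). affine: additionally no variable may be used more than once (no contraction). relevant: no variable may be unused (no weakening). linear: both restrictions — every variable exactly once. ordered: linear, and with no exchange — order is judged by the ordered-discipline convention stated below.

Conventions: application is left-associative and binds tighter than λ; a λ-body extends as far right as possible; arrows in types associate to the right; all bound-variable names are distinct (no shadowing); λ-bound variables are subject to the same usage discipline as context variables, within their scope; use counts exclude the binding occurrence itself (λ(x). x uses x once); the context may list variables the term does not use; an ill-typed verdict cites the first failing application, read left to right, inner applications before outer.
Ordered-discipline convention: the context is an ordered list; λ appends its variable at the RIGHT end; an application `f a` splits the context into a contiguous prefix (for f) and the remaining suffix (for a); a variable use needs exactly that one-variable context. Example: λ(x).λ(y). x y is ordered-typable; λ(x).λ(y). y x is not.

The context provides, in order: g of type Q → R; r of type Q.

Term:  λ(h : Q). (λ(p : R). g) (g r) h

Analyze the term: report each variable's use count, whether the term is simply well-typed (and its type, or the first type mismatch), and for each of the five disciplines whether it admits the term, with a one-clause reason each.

counts: g: 2; r: 1; h (bound): 1; p (bound): 0
use order (left to right): g, g, r, h
typing: ✓ — Q → R
ordered ✗ (needs contraction — g ×2; unused: p — weakening required)
linear ✗ (needs contraction — g ×2; unused: p — weakening required)
affine ✗ (needs contraction — g ×2)
relevant ✗ (unused: p — weakening required)
unrestricted ✓ (type-checks (Q → R) and nothing is barred)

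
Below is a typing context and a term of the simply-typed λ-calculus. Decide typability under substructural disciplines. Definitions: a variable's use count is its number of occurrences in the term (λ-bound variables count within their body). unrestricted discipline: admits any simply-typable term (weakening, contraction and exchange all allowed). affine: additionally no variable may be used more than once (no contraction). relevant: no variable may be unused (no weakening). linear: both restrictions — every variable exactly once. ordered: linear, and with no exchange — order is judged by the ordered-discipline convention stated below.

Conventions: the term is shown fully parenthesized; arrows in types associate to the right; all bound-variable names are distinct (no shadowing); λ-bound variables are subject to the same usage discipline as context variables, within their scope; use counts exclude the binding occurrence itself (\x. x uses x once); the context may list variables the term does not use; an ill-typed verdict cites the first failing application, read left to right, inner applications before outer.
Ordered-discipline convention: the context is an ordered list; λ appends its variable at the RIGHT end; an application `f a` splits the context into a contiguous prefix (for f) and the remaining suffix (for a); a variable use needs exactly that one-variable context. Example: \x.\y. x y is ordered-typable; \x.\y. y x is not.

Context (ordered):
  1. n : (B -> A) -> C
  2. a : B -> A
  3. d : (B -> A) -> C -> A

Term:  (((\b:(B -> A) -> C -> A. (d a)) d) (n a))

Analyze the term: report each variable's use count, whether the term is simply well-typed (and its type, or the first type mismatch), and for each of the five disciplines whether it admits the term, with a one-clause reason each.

variable uses: n=1, a=2, d=2, b (bound)=0
order of uses: d, a, d, n, a
typing: the term checks, with type A
ordered: ✗ — repeated use of a ×2, d ×2; b left unused
linear: ✗ — repeated use of a ×2, d ×2; b left unused
affine: ✗ — repeated use of a ×2, d ×2
relevant: ✗ — b left unused
unrestricted: ✓ — typability at A is all that's needed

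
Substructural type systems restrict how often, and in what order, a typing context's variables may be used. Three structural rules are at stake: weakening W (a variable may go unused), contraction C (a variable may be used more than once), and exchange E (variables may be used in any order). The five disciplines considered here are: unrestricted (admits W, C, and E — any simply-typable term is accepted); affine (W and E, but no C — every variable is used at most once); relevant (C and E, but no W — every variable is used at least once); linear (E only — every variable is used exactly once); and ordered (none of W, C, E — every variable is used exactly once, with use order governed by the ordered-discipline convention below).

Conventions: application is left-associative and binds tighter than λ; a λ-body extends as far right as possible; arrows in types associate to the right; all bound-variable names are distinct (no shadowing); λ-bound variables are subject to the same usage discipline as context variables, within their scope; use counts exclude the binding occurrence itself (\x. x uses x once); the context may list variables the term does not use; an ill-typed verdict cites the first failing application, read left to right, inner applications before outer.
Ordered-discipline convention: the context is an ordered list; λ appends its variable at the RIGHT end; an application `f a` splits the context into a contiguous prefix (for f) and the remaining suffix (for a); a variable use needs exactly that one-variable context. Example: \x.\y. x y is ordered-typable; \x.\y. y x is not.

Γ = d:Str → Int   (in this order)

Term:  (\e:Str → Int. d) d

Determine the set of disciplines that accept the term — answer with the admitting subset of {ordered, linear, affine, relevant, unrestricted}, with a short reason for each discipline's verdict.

admitted in: unrestricted
usage: d: 2×; e (bound): 0×
uses in reading order: d, d
typing: the term checks, with type Str → Int
ordered ✗ (uses contraction: d ×2; unused: e — weakening required)
linear ✗ (uses contraction: d ×2; unused: e — weakening required)
affine ✗ (uses contraction: d ×2)
relevant ✗ (unused: e — weakening required)
unrestricted ✓ (typability at Str → Int is all that's needed)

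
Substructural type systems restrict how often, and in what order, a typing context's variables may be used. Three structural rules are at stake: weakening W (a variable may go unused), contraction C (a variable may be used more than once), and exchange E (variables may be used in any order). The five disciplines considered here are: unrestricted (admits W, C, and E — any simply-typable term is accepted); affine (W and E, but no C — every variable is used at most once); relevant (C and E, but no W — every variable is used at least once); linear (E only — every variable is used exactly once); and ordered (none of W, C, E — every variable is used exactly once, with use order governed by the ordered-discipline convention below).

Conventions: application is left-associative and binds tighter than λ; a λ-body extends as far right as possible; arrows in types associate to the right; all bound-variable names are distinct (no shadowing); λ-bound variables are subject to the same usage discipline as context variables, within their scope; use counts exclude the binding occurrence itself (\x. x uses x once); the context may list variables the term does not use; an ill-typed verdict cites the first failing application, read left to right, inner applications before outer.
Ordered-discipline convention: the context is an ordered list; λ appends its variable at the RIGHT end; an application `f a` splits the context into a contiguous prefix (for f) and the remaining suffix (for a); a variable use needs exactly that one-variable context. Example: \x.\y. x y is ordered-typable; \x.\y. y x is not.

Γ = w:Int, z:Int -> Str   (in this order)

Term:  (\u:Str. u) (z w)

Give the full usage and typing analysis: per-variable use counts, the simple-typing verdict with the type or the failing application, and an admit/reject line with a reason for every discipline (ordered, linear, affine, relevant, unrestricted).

use counts: w=1; z=1; u (bound)=1
uses in reading order: u, z, w
typing: well-typed — term : Str
ordered ✗ (use order u, z, w needs exchange)
linear ✓ (exactly-once usage across w, z, u)
affine ✓ (at most one use each (w, z, u))
relevant ✓ (at least one use each (w, z, u))
unrestricted ✓ (typability at Str is all that's needed)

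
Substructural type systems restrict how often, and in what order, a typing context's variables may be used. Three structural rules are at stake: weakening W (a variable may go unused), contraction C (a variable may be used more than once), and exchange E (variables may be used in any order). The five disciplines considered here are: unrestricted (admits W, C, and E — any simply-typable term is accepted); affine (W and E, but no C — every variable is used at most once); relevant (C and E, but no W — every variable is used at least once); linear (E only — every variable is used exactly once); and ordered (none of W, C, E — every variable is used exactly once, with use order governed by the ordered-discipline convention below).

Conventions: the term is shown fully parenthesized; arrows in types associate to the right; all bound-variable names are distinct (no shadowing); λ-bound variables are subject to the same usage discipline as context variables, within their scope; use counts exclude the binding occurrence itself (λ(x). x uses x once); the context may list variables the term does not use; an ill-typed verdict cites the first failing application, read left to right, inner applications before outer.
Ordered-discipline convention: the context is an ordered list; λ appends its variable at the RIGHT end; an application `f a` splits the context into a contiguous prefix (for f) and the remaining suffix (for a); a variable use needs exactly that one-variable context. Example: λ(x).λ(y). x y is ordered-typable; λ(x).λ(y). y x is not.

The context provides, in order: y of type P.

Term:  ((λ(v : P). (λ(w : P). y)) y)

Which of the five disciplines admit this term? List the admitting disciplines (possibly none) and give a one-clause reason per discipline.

admitting disciplines: unrestricted
use counts: y=2, v (bound)=0, w (bound)=0
order of uses: y, y
typing: the term checks, with type P → P
ordered: ✗ — y ×2 used more than once (contraction); unused: v, w — weakening required
linear: ✗ — y ×2 used more than once (contraction); unused: v, w — weakening required
affine: ✗ — y ×2 used more than once (contraction)
relevant: ✗ — unused: v, w — weakening required
unrestricted: ✓ — type-checks (P → P) and nothing is barred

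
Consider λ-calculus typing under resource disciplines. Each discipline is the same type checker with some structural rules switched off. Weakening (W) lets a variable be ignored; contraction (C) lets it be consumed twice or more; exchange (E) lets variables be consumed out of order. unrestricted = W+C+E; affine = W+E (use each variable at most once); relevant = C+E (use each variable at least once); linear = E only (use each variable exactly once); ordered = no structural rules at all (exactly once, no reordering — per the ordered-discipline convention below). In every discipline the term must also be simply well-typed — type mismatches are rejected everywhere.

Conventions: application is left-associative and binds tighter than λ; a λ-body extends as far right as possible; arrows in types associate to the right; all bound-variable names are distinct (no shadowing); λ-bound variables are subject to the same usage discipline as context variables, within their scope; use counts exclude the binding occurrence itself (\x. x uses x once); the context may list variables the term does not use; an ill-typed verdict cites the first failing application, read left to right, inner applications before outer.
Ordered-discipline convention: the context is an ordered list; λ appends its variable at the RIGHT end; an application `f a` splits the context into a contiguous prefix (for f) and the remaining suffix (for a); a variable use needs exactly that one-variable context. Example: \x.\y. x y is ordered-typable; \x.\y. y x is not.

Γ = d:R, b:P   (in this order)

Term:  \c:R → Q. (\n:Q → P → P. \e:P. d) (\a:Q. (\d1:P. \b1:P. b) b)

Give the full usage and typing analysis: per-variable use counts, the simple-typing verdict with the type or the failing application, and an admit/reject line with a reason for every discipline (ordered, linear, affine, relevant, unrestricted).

counts: d: 1×, b: 2×, c (bound): 0×, n (bound): 0×, e (bound): 0×, a (bound): 0×, d1 (bound): 0×, b1 (bound): 0×
uses in reading order: d, b, b
typing: well-typed at (R → Q) → P → R
ordered: ✗, b ×2 used more than once (contraction); c, n, e, a, d1, b1 left unused
linear: ✗, b ×2 used more than once (contraction); c, n, e, a, d1, b1 left unused
affine: ✗, b ×2 used more than once (contraction)
relevant: ✗, c, n, e, a, d1, b1 left unused
unrestricted: ✓, simply typable at (R → Q) → P → R; W, C, E all held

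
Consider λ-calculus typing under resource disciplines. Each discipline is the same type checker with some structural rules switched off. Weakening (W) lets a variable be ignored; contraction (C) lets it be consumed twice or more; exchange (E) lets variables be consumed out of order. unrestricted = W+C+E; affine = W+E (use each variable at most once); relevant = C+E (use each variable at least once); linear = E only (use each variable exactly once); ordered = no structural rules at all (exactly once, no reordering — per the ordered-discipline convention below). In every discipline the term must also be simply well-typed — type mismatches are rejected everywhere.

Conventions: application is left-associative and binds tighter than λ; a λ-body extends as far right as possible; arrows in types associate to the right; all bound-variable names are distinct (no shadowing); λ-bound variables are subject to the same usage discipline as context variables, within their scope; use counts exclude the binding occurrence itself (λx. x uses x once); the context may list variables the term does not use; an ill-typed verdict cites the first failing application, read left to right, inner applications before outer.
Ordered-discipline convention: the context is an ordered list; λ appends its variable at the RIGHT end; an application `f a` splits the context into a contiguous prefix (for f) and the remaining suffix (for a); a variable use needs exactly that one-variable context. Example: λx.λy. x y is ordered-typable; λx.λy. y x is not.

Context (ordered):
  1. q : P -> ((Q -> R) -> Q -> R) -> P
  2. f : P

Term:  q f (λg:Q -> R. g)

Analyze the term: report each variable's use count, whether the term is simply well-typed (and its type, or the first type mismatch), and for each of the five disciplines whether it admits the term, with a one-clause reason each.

use counts: q ×1, f ×1, g (bound) ×1
use order (left to right): q, f, g
typing: the term checks, with type P
ordered: ✓ — q, f, g once each; derivable with no W/C/E
linear: ✓ — single use per variable (q, f, g)
affine: ✓ — no duplicate uses among q, f, g
relevant: ✓ — none of q, f, g goes unused
unrestricted: ✓ — type-checks (P) and nothing is barred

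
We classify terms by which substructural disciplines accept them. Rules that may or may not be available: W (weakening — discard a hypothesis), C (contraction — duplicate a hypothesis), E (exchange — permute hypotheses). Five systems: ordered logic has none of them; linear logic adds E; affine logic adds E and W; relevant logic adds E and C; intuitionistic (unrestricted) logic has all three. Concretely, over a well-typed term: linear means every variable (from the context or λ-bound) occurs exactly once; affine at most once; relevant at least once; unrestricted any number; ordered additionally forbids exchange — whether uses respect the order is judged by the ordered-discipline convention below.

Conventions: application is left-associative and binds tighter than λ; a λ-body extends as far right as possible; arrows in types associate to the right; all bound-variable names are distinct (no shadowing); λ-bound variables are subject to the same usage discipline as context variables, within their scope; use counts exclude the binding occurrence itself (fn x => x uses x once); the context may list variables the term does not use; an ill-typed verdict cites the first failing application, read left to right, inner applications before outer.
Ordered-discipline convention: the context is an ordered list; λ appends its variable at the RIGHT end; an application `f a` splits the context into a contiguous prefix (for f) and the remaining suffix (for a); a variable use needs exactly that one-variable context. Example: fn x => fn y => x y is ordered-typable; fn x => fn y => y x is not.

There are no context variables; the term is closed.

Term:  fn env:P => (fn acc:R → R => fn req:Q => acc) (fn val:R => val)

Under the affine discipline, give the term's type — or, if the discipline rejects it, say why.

term : P → Q → R → R
usage: env [bound]=0, acc [bound]=1, req [bound]=0, val [bound]=1
uses in reading order: acc, val
typing: ✓ — P → Q → R → R
across the five disciplines: ordered ✗ | linear ✗ | affine ✓ | relevant ✗ | unrestricted ✓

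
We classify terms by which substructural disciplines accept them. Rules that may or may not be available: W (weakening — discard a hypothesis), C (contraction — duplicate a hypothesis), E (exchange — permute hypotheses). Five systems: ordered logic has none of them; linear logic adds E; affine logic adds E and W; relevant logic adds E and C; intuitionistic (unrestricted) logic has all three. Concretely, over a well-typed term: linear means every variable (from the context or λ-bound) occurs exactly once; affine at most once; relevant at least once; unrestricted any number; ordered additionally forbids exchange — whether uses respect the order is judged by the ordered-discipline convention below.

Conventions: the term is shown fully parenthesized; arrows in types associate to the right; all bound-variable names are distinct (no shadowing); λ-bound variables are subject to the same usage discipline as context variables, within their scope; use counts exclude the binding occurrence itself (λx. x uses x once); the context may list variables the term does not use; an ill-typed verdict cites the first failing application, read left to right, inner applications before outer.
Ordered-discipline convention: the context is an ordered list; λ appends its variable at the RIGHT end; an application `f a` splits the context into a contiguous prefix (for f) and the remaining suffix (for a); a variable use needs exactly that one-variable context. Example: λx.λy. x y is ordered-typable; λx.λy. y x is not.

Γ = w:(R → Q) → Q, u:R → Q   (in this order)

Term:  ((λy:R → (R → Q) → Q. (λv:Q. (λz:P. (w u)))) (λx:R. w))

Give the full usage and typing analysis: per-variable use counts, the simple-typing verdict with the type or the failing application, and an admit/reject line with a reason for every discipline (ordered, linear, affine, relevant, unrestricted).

use counts: w=2; u=1; y [bound]=0; v [bound]=0; z [bound]=0; x [bound]=0
use order (left to right): w, u, w
typing: ✓ — Q → P → Q
ordered: ✗, repeated use of w ×2; unused: y, v, z, x — weakening required
linear: ✗, repeated use of w ×2; unused: y, v, z, x — weakening required
affine: ✗, repeated use of w ×2
relevant: ✗, unused: y, v, z, x — weakening required
unrestricted: ✓, type-checks (Q → P → Q) and nothing is barred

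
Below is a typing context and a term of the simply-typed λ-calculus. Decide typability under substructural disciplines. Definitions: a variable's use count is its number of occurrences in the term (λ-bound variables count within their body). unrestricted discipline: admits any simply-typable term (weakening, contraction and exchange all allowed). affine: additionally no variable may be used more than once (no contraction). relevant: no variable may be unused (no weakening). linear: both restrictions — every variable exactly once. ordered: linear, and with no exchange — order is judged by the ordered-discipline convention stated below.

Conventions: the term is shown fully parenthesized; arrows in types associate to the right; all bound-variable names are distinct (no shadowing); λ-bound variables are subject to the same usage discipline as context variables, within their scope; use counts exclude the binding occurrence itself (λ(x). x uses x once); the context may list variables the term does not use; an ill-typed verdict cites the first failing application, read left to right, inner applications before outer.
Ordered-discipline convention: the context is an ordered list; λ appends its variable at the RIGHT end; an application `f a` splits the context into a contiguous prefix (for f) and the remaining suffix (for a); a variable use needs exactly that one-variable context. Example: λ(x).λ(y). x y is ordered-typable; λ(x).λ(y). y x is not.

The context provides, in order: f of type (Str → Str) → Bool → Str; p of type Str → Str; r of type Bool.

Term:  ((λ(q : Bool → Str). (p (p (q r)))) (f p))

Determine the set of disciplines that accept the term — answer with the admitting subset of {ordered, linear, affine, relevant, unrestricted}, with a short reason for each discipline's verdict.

accepted by: relevant, unrestricted
variable uses: f ×1; p ×3; r ×1; q [bound] ×1
left-to-right use order: p, p, q, r, f, p
typing: well-typed — term : Str
ordered: ✗ — p ×3 used more than once (contraction)
linear: ✗ — p ×3 used more than once (contraction)
affine: ✗ — p ×3 used more than once (contraction)
relevant: ✓ — none of f, p, r, q goes unused
unrestricted: ✓ — well-typed at Str; no restrictions here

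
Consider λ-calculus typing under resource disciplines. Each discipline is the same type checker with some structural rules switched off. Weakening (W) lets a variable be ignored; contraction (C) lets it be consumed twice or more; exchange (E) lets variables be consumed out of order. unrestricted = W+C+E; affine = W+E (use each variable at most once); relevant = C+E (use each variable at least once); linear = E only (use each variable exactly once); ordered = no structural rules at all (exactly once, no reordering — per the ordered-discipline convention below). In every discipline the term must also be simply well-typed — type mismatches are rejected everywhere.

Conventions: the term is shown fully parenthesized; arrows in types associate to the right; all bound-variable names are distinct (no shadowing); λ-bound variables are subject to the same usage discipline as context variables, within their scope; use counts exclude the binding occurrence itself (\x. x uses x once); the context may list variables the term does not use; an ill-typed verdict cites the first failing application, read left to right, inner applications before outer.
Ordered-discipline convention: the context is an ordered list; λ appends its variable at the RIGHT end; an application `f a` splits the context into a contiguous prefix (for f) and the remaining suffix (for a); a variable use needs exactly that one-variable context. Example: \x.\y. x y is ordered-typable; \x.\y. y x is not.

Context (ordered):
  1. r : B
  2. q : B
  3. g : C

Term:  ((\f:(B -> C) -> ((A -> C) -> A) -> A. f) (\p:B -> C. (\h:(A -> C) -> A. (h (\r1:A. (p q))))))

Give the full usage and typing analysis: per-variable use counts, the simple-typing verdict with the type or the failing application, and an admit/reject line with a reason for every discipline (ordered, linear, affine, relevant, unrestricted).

counts: r: 0; q: 1; g: 0; f (λ-bound): 1; p (λ-bound): 1; h (λ-bound): 1; r1 (λ-bound): 0
order of uses: f, h, p, q
typing: well-typed at (B -> C) -> ((A -> C) -> A) -> A
ordered: ✗, unused: r, g, r1 — weakening required
linear: ✗, unused: r, g, r1 — weakening required
affine: ✓, no duplicate uses among r, q, g, f, p, h, r1
relevant: ✗, unused: r, g, r1 — weakening required
unrestricted: ✓, well-typed at (B -> C) -> ((A -> C) -> A) -> A; no restrictions here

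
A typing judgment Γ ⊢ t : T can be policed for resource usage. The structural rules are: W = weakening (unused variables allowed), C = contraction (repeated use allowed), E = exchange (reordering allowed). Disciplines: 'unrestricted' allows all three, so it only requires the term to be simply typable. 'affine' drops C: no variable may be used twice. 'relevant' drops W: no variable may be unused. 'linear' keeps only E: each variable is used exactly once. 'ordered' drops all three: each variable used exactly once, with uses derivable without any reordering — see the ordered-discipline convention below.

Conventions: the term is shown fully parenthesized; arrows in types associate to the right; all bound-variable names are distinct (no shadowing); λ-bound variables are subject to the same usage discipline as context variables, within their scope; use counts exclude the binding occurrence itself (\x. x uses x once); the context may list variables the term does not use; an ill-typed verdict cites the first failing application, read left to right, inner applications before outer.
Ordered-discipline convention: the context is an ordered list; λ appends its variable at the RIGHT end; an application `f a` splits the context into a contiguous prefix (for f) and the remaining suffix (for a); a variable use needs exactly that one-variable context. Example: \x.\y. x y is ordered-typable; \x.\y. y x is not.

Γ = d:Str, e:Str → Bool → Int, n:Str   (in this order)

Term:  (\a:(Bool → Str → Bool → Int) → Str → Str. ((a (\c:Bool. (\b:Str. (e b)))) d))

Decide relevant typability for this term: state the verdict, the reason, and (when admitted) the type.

no — unused: n, c — weakening required
usage: d ×1, e ×1, n ×0, a (λ-bound) ×1, c (λ-bound) ×0, b (λ-bound) ×1
left-to-right use order: a, e, b, d
typing: well-typed — term : ((Bool → Str → Bool → Int) → Str → Str) → Str
across the five disciplines: ordered ✗ · linear ✗ · affine ✓ · relevant ✗ · unrestricted ✓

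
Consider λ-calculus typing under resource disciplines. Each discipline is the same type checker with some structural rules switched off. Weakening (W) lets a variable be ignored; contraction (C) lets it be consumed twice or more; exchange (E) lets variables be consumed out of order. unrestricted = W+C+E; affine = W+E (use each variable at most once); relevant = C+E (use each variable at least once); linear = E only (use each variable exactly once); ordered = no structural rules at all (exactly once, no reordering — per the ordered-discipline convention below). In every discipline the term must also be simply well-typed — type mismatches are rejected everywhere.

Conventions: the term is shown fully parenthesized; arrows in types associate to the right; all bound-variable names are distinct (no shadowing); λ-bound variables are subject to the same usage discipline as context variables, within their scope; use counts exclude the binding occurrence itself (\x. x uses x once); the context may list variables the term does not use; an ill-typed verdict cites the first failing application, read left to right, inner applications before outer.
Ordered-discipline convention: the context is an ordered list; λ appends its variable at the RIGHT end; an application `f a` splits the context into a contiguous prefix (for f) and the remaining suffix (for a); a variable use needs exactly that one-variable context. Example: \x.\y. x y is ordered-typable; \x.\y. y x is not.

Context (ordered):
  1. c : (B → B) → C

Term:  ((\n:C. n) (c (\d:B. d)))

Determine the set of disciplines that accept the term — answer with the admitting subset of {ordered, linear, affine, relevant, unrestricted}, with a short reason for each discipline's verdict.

admitted in: ordered, linear, affine, relevant, unrestricted
variable uses: c ×1, n (λ-bound) ×1, d (λ-bound) ×1
left-to-right use order: n, c, d
typing: well-typed at C
ordered ✓ (one use each (c, n, d); ordered split holds)
linear ✓ (each of c, n, d used exactly once)
affine ✓ (c, n, d: no repeats, contraction unneeded)
relevant ✓ (c, n, d: all used, weakening unneeded)
unrestricted ✓ (well-typed at C; no restrictions here)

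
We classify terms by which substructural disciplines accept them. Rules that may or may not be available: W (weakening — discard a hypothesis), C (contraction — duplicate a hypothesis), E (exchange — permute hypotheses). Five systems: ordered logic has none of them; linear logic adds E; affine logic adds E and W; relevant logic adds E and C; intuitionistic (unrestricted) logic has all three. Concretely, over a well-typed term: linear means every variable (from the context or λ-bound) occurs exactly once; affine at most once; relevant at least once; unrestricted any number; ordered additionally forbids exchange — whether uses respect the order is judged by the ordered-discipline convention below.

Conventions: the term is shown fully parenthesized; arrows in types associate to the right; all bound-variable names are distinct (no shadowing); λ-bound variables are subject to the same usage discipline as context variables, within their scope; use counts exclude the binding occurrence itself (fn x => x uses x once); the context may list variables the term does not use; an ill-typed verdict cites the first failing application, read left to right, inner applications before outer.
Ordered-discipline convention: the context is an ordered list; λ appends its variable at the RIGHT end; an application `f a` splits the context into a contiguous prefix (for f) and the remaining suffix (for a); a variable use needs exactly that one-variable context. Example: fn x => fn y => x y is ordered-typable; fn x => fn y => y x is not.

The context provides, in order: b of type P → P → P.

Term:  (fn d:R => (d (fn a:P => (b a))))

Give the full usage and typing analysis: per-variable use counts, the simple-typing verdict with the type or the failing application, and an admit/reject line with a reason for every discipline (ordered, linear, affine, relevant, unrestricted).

variable uses: b: 1, d (bound): 1, a (bound): 1
use order (left to right): d, b, a
typing: ill-typed: non-arrow in function slot: R
ordered ✗ (not simply typable)
linear ✗ (fails simple typing)
affine ✗ (a type mismatch blocks all five)
relevant ✗ (the type mismatch rejects it)
unrestricted ✗ (not simply typable)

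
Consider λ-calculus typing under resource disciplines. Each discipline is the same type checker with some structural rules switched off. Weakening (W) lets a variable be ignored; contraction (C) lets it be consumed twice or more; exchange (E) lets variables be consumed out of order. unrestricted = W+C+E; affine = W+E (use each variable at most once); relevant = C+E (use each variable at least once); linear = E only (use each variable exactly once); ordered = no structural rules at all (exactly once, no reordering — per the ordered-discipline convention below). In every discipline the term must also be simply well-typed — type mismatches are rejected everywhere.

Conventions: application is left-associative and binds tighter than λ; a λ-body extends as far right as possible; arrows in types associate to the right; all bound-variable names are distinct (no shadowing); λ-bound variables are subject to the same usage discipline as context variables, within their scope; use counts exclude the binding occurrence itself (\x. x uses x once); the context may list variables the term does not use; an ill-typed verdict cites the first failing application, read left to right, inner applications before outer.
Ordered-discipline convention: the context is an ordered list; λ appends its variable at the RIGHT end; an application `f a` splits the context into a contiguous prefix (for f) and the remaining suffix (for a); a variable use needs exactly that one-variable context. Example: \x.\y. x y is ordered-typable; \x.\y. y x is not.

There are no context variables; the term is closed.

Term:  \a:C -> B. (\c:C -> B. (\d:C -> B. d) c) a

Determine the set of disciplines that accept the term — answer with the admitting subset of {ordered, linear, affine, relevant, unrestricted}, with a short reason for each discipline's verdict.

admitting disciplines: ordered, linear, affine, relevant, unrestricted
usage: a (bound) ×1; c (bound) ×1; d (bound) ×1
left-to-right use order: d, c, a
typing: well-typed — term : (C -> B) -> C -> B
ordered: ✓, a, c, d: once each, no exchange needed
linear: ✓, a, c, d: one use apiece
affine: ✓, at most one use each (a, c, d)
relevant: ✓, every one of a, c, d appears
unrestricted: ✓, type-checks ((C -> B) -> C -> B) and nothing is barred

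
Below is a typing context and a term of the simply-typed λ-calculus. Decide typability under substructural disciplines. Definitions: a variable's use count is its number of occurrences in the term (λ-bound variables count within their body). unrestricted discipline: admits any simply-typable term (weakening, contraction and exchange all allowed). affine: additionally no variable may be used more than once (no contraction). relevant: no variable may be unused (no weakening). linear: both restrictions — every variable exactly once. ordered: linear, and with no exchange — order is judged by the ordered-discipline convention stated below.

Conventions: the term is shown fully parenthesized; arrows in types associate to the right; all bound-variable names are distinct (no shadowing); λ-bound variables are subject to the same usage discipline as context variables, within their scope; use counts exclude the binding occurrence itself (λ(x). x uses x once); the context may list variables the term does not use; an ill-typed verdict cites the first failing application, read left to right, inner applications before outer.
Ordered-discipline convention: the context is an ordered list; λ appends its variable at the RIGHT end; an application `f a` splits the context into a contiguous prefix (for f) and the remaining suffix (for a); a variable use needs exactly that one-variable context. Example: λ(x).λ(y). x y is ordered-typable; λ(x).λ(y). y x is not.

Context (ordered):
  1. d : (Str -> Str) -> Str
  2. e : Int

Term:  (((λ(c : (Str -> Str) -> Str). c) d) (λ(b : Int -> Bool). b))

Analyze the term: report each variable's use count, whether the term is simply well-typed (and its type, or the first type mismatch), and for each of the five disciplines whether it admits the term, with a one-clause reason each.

counts: d: 1×, e: 0×, c (λ-bound): 1×, b (λ-bound): 1×
left-to-right use order: c, d, b
typing: ill-typed: a function awaiting Str -> Str gets (Int -> Bool) -> Int -> Bool
ordered: ✗, fails simple typing
linear: ✗, a type mismatch blocks all five
affine: ✗, the type mismatch rejects it
relevant: ✗, not simply typable
unrestricted: ✗, fails simple typing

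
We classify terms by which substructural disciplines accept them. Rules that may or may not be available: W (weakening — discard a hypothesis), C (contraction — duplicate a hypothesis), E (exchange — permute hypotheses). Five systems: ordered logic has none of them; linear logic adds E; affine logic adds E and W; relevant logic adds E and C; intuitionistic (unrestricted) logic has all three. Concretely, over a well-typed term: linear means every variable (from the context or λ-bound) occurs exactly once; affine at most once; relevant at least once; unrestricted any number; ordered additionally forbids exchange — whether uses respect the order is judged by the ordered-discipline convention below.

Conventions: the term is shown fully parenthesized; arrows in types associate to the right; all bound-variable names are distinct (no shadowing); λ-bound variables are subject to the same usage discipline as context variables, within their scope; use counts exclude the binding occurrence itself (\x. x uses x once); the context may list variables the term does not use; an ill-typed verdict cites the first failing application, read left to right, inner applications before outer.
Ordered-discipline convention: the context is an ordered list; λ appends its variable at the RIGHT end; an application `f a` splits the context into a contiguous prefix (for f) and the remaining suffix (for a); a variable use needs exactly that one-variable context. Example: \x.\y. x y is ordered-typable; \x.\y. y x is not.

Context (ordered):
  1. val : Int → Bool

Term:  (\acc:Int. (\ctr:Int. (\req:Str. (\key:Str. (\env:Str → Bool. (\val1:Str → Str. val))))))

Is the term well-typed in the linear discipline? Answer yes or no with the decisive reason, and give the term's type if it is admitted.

no — needs weakening: acc, ctr, req, key, env, val1 unused
variable uses: val ×1; acc (bound) ×0; ctr (bound) ×0; req (bound) ×0; key (bound) ×0; env (bound) ×0; val1 (bound) ×0
uses in reading order: val
typing: ✓ — Int → Int → Str → Str → (Str → Bool) → (Str → Str) → Int → Bool
summary: ordered ✗ | linear ✗ | affine ✓ | relevant ✗ | unrestricted ✓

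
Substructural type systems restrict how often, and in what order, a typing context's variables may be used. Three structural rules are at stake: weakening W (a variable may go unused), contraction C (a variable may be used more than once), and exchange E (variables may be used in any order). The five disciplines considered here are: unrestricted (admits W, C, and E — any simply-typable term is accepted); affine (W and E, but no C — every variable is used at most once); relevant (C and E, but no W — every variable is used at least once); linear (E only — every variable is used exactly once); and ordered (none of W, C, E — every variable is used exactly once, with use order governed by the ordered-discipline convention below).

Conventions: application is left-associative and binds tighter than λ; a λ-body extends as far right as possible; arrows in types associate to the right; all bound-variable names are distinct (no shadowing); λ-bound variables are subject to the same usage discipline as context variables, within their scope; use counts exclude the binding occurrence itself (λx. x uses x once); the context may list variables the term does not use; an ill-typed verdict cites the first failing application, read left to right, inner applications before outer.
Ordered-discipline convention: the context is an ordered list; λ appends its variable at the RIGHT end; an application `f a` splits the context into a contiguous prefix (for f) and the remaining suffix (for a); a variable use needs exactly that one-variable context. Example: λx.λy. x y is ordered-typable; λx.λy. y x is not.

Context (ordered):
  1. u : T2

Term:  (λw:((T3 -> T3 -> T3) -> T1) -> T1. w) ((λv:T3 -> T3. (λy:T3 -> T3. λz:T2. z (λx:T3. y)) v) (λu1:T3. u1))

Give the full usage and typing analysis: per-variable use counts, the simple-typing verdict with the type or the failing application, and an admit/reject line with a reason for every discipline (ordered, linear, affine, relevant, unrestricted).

use counts: u=0; w (bound)=1; v (bound)=1; y (bound)=1; z (bound)=1; x (bound)=0; u1 (bound)=1
uses in reading order: w, z, y, v, u1
typing: ill-typed: can't apply a value of type T2
ordered: ✗, the type mismatch rejects it
linear: ✗, not simply typable
affine: ✗, fails simple typing
relevant: ✗, a type mismatch blocks all five
unrestricted: ✗, the type mismatch rejects it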